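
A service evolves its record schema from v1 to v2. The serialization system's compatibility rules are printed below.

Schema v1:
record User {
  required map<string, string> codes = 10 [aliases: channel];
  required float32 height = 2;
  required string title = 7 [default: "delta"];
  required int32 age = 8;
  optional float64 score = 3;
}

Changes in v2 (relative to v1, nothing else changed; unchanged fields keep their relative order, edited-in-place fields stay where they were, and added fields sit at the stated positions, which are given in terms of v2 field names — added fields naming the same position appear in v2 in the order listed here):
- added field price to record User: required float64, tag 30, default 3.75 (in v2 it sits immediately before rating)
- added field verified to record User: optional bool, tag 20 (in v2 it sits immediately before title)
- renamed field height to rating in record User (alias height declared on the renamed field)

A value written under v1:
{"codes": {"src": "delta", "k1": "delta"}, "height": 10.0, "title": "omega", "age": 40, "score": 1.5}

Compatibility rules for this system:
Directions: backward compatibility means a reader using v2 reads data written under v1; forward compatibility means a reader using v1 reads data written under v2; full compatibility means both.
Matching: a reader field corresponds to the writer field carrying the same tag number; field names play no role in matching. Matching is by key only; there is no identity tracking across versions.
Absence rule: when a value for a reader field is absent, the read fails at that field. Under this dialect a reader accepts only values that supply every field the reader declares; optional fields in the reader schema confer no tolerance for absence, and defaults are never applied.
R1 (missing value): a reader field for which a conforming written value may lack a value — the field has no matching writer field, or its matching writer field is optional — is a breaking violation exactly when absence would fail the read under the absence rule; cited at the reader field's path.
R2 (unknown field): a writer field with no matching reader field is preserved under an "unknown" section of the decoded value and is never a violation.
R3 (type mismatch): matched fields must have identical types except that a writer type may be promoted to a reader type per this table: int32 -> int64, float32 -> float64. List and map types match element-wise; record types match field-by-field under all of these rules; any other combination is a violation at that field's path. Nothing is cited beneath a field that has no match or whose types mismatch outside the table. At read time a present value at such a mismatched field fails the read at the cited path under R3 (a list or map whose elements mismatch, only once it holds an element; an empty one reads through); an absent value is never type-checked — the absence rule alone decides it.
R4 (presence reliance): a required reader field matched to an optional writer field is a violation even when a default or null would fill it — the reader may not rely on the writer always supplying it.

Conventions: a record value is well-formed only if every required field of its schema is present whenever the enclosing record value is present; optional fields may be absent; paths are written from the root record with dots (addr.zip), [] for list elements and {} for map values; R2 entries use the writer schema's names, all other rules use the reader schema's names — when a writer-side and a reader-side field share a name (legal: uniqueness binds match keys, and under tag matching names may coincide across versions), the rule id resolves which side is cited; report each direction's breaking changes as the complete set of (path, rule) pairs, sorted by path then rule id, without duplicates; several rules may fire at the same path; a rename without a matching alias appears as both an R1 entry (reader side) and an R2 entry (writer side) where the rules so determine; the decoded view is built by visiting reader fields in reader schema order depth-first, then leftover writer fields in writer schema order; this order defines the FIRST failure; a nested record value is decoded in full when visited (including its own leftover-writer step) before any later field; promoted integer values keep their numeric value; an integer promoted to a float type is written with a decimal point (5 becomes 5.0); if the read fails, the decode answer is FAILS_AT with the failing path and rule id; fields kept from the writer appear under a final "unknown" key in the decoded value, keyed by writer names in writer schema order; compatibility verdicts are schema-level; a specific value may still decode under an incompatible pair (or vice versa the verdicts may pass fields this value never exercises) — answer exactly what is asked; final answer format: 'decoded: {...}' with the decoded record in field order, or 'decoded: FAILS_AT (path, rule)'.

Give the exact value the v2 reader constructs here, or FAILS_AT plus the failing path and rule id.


decoded: FAILS_AT (price, R1)

arrows below run writer -> reader for User
decoding the User value with the v2 reader:
  codes := {"src": "delta", "k1": "delta"}
  read fails at price under R1 (no fill)
  => FAILS_AT (price, R1)
remaining User differences; none change what is asked:
  added field verified to record User: optional bool, tag 20 (in v2 it sits immediately before title) -> changes User's schema-level verdicts only — the decode of this value is the same
  renamed field height to rating in record User (alias height declared on the renamed field) -> fires no rule on User under this dialect and leaves the result unchanged


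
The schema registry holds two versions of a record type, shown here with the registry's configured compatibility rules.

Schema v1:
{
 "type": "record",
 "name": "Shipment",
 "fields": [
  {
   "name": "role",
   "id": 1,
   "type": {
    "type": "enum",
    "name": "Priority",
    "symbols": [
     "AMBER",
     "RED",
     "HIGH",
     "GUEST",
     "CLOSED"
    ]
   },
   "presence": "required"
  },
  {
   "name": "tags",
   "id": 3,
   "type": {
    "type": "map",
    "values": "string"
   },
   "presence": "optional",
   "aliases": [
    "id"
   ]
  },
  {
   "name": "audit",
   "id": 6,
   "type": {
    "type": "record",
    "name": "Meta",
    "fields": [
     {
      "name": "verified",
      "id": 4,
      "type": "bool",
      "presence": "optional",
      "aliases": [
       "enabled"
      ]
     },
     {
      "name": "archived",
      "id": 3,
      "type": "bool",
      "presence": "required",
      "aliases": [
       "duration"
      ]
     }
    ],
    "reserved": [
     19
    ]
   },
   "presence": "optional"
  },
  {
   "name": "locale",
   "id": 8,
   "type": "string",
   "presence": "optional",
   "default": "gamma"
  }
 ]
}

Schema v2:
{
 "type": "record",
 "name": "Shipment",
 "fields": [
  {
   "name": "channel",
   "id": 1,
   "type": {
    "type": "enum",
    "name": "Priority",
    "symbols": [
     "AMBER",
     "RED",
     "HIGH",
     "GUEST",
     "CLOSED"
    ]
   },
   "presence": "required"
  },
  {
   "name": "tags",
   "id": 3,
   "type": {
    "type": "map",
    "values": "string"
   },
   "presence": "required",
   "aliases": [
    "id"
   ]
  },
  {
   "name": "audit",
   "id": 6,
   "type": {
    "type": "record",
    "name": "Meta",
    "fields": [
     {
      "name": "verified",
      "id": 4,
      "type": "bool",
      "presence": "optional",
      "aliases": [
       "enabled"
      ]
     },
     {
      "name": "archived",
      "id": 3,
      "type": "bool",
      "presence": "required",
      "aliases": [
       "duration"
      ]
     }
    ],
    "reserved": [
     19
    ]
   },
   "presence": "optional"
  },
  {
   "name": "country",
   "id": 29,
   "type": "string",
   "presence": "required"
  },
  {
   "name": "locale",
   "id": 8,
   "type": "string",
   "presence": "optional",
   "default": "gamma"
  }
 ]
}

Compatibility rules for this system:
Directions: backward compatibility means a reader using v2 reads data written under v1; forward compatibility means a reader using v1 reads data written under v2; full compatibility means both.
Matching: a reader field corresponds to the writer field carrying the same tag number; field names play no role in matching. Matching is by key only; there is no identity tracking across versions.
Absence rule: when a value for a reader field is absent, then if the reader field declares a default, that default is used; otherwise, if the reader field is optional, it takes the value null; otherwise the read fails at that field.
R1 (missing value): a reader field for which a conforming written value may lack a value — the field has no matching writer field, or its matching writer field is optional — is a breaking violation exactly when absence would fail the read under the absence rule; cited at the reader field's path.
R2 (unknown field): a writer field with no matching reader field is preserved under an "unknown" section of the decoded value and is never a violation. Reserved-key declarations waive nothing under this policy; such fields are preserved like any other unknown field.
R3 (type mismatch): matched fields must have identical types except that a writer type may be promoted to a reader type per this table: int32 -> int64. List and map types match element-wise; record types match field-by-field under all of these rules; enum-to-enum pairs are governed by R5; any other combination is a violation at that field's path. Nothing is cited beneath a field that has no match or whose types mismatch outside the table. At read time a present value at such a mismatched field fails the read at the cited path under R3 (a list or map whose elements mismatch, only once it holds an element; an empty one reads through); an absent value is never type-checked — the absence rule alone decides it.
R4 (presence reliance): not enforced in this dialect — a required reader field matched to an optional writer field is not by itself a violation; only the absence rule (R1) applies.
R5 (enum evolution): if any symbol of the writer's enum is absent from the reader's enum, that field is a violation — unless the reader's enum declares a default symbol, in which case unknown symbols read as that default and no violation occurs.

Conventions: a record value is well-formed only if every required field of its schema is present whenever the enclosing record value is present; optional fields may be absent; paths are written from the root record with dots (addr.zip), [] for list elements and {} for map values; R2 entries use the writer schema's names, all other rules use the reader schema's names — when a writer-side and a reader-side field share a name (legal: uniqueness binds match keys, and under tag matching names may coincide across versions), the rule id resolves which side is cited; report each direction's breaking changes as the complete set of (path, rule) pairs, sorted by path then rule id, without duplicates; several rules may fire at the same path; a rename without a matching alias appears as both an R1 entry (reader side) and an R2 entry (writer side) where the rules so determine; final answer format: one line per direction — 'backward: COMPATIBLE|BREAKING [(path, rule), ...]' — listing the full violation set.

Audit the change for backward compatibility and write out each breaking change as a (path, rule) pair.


backward: BREAKING [(country, R1), (tags, R1)]

the writer's type comes first in each Shipment pair
backward pass over Shipment, reader schema v2, writer schema v1:
  Priority -> Priority, writer required: channel aligns to role
  map<string, string> -> map<string, string>, writer optional: tags aligns to tags
  Meta -> Meta, writer optional: audit aligns to audit
  country has no writer counterpart
  string -> string, writer optional: locale aligns to locale
  bool -> bool, writer optional: audit.verified aligns to audit.verified
  bool -> bool, writer required: audit.archived aligns to audit.archived
  rule R1 violated at country
  rule R1 violated at tags
  backward on Shipment therefore BREAKING (2)
ruling out the remaining Shipment differences:
  renamed field role to channel in record Shipment -> no rule fires on it in Shipment's dialect; the asked verdict holds


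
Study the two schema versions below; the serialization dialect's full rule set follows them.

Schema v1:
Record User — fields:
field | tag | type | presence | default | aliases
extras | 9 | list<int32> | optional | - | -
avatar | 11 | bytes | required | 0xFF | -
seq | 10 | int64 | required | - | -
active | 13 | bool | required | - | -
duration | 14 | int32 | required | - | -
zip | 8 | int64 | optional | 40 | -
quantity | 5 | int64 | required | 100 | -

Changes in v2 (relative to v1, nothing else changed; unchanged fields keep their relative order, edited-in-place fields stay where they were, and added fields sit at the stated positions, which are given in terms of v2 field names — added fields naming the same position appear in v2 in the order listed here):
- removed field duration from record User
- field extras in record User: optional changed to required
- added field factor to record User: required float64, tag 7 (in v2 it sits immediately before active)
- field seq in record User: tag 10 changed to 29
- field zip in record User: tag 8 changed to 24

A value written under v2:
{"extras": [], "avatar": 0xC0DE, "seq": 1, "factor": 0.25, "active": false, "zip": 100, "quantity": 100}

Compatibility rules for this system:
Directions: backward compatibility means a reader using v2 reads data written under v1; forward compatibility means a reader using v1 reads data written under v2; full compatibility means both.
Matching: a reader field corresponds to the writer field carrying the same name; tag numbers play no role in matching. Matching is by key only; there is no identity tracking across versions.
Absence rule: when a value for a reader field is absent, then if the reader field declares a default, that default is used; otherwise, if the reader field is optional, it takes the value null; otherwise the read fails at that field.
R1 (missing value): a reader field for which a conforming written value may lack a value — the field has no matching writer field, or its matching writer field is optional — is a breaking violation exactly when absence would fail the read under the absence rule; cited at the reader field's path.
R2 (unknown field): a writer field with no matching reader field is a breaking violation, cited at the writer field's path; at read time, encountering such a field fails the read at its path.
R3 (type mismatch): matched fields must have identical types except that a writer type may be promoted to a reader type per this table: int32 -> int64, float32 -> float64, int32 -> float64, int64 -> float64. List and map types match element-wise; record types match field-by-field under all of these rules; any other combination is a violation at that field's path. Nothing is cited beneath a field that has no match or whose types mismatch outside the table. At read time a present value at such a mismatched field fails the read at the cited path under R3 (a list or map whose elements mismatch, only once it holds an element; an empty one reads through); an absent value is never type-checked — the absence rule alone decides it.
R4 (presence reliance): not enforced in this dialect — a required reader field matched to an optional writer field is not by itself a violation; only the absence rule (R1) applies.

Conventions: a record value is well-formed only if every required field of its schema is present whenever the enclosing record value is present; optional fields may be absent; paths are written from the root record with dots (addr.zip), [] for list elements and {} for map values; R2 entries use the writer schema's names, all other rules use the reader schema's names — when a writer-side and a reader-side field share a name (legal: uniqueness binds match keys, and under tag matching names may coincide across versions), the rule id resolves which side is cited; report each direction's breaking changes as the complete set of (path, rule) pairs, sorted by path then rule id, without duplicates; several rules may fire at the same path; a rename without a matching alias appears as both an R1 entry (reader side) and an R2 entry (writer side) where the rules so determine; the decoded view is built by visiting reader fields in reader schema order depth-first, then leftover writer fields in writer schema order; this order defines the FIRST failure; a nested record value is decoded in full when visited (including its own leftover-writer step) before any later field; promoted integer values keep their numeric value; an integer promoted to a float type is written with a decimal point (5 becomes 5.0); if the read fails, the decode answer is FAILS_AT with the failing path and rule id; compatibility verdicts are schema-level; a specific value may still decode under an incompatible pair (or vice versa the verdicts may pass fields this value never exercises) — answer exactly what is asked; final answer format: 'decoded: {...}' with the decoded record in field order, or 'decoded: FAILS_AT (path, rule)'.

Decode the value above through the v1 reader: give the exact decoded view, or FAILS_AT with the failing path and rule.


decoded: FAILS_AT (duration, R1)

each type pair in User: writer, then reader
decoding the User value with the v1 reader:
  extras := []
  avatar := 0xC0DE
  seq := 1
  active := false
  read fails at duration under R1 (no fill)
  => FAILS_AT (duration, R1)
diffs on User not affecting the asked answer:
  field extras in record User: optional changed to required -> shifts the User verdicts, not this decode
  added field factor to record User: required float64, tag 7 (in v2 it sits immediately before active) -> shifts the User verdicts, not this decode
  field seq in record User: tag 10 changed to 29 -> fires no rule on User under this dialect and leaves the result unchanged
  field zip in record User: tag 8 changed to 24 -> fires no rule on User under this dialect and leaves the result unchanged


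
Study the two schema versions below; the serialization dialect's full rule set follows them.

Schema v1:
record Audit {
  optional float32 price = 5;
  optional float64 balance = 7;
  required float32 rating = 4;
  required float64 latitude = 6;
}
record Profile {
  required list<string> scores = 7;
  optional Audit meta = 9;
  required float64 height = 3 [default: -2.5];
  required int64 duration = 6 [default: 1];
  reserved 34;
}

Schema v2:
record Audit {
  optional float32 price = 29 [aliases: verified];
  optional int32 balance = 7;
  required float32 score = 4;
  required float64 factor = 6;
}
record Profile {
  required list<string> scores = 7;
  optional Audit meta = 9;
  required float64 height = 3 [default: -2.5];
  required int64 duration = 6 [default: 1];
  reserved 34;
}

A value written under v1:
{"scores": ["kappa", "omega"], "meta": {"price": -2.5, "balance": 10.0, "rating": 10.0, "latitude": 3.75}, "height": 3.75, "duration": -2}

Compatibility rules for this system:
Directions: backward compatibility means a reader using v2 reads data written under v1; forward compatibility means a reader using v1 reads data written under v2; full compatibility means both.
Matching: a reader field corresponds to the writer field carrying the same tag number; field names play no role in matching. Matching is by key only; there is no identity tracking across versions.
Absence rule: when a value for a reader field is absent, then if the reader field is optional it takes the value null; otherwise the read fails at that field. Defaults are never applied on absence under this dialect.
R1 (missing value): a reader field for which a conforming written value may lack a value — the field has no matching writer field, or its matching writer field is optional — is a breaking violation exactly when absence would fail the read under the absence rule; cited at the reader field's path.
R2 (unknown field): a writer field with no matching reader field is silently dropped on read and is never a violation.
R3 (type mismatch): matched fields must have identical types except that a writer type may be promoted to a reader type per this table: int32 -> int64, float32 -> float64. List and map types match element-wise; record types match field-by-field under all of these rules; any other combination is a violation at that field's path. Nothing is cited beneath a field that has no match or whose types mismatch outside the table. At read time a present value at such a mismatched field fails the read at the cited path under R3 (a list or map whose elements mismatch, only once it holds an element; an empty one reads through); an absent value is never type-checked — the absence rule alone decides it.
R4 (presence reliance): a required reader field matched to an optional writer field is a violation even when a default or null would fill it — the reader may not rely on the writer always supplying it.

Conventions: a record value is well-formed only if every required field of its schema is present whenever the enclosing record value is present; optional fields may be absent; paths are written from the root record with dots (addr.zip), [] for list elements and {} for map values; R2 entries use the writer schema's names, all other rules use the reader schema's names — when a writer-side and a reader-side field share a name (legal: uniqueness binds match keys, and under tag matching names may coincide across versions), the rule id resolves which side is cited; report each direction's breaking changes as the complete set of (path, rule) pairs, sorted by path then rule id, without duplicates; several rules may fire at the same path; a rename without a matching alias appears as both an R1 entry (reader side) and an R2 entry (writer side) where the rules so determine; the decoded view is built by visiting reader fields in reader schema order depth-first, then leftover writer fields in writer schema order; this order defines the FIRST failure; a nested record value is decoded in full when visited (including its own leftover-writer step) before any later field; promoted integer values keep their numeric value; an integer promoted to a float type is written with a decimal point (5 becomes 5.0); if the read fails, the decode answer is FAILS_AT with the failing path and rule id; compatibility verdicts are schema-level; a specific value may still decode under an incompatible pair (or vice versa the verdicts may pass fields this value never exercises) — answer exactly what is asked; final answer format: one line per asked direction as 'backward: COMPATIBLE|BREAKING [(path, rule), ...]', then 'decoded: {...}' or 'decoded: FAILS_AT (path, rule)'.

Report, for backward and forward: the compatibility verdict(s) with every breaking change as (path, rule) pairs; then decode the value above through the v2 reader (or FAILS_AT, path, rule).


the writer's type comes first in each Profile pair
backward analysis of Profile with v2 as reader and v1 as writer:
  scores: paired with writer scores (list<string> -> list<string>; writer required)
  meta: paired with writer meta (Audit -> Audit; writer optional)
  height: paired with writer height (float64 -> float64; writer required)
  duration: paired with writer duration (int64 -> int64; writer required)
  meta.price: no writer match
  meta.balance: paired with writer meta.balance (float64 -> int32; writer optional)
  meta.score: paired with writer meta.rating (float32 -> float32; writer required)
  meta.factor: paired with writer meta.latitude (float64 -> float64; writer required)
  writer meta.price: unknown to reader
  R3 fires at meta.balance
  => backward: BREAKING (1)
forward analysis of Profile with v1 as reader and v2 as writer:
  scores: paired with writer scores (list<string> -> list<string>; writer required)
  meta: paired with writer meta (Audit -> Audit; writer optional)
  height: paired with writer height (float64 -> float64; writer required)
  duration: paired with writer duration (int64 -> int64; writer required)
  meta.price: no writer match
  meta.balance: paired with writer meta.balance (int32 -> float64; writer optional)
  meta.rating: paired with writer meta.score (float32 -> float32; writer required)
  meta.latitude: paired with writer meta.factor (float64 -> float64; writer required)
  writer meta.price: unknown to reader
  R3 fires at meta.balance
  => forward: BREAKING (1)
decode walk for Profile under reader schema v2:
  scores := ["kappa", "omega"]
  meta.price := null (absent, optional -> null)
  read fails at meta.balance under R3
  => FAILS_AT (meta.balance, R3)

backward: BREAKING [(meta.balance, R3)]; forward: BREAKING [(meta.balance, R3)]; decoded: FAILS_AT (meta.balance, R3)


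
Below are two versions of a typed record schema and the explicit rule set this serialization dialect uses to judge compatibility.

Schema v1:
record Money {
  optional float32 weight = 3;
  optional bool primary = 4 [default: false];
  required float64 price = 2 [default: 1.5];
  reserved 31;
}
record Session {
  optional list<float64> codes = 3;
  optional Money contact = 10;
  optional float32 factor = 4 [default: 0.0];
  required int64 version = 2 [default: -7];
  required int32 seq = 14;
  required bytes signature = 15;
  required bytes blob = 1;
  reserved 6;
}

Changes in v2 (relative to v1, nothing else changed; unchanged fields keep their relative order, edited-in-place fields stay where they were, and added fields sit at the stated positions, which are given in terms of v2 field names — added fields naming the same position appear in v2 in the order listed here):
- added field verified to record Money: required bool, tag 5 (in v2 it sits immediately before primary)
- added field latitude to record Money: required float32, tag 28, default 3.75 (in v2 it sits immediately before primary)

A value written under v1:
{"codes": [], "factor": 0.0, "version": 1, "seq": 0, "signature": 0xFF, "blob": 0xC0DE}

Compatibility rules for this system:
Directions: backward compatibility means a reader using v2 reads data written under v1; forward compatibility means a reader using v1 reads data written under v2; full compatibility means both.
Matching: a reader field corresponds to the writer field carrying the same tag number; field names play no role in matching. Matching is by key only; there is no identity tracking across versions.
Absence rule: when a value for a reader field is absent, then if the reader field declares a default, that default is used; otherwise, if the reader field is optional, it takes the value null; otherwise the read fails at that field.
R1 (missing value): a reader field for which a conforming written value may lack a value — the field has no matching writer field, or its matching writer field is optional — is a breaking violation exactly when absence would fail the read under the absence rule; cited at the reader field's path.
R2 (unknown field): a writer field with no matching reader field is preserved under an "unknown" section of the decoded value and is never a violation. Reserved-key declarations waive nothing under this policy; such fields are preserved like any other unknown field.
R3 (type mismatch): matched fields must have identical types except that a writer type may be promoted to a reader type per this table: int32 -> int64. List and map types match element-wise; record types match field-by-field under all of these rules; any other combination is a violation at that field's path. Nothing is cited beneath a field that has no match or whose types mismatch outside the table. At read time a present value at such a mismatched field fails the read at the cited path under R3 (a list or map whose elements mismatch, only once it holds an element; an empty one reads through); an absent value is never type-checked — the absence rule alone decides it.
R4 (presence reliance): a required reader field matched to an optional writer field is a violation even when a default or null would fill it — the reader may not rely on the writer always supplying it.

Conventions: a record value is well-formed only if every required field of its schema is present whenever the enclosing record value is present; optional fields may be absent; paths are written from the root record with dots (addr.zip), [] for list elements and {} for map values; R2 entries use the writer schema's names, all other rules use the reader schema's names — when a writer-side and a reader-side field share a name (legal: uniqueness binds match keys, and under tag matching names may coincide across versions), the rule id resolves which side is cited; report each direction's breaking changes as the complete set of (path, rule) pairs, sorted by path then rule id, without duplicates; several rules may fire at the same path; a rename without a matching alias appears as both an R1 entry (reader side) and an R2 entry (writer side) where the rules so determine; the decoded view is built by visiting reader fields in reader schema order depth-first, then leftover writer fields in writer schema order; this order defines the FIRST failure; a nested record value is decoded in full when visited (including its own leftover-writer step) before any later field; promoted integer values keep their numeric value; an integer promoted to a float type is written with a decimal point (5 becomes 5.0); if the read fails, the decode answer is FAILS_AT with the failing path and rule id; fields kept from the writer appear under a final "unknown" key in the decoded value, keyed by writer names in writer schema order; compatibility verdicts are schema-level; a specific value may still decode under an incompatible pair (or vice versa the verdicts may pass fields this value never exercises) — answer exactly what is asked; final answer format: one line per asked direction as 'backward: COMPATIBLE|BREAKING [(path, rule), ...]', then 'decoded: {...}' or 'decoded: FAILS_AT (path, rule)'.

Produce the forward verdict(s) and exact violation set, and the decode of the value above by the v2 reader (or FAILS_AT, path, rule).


forward: COMPATIBLE []; decoded: {"codes": [], "contact": null, "factor": 0.0, "version": 1, "seq": 0, "signature": 0xFF, "blob": 0xC0DE}

the writer's type comes first in each Session pair
forward analysis of Session with v1 as reader and v2 as writer:
  codes <- codes (list<float64> -> list<float64>, writer optional)
  contact <- contact (Money -> Money, writer optional)
  factor <- factor (float32 -> float32, writer optional)
  version <- version (int64 -> int64, writer required)
  seq <- seq (int32 -> int32, writer required)
  signature <- signature (bytes -> bytes, writer required)
  blob <- blob (bytes -> bytes, writer required)
  contact.weight <- contact.weight (float32 -> float32, writer optional)
  contact.primary <- contact.primary (bool -> bool, writer optional)
  contact.price <- contact.price (float64 -> float64, writer required)
  writer field contact.verified has no reader counterpart
  writer field contact.latitude has no reader counterpart
  => forward verdict for Session: COMPATIBLE, no violations
migrating the Session value to v2:
  codes := []
  contact := null (missing; optional => null)
  factor := 0.0
  version := 1
  seq := 0
  signature := 0xFF
  blob := 0xC0DE
  => decoded: {"codes": [], "contact": null, "factor": 0.0, "version": 1, "seq": 0, "signature": 0xFF, "blob": 0xC0DE}
the other Session changes do not affect what is asked:
  added field verified to record Money: required bool, tag 5 (in v2 it sits immediately before primary) -> matters only for Session's backward compatibility — outside the asked direction
  added field latitude to record Money: required float32, tag 28, default 3.75 (in v2 it sits immediately before primary) -> triggers nothing under Session's printed rules — same verdict


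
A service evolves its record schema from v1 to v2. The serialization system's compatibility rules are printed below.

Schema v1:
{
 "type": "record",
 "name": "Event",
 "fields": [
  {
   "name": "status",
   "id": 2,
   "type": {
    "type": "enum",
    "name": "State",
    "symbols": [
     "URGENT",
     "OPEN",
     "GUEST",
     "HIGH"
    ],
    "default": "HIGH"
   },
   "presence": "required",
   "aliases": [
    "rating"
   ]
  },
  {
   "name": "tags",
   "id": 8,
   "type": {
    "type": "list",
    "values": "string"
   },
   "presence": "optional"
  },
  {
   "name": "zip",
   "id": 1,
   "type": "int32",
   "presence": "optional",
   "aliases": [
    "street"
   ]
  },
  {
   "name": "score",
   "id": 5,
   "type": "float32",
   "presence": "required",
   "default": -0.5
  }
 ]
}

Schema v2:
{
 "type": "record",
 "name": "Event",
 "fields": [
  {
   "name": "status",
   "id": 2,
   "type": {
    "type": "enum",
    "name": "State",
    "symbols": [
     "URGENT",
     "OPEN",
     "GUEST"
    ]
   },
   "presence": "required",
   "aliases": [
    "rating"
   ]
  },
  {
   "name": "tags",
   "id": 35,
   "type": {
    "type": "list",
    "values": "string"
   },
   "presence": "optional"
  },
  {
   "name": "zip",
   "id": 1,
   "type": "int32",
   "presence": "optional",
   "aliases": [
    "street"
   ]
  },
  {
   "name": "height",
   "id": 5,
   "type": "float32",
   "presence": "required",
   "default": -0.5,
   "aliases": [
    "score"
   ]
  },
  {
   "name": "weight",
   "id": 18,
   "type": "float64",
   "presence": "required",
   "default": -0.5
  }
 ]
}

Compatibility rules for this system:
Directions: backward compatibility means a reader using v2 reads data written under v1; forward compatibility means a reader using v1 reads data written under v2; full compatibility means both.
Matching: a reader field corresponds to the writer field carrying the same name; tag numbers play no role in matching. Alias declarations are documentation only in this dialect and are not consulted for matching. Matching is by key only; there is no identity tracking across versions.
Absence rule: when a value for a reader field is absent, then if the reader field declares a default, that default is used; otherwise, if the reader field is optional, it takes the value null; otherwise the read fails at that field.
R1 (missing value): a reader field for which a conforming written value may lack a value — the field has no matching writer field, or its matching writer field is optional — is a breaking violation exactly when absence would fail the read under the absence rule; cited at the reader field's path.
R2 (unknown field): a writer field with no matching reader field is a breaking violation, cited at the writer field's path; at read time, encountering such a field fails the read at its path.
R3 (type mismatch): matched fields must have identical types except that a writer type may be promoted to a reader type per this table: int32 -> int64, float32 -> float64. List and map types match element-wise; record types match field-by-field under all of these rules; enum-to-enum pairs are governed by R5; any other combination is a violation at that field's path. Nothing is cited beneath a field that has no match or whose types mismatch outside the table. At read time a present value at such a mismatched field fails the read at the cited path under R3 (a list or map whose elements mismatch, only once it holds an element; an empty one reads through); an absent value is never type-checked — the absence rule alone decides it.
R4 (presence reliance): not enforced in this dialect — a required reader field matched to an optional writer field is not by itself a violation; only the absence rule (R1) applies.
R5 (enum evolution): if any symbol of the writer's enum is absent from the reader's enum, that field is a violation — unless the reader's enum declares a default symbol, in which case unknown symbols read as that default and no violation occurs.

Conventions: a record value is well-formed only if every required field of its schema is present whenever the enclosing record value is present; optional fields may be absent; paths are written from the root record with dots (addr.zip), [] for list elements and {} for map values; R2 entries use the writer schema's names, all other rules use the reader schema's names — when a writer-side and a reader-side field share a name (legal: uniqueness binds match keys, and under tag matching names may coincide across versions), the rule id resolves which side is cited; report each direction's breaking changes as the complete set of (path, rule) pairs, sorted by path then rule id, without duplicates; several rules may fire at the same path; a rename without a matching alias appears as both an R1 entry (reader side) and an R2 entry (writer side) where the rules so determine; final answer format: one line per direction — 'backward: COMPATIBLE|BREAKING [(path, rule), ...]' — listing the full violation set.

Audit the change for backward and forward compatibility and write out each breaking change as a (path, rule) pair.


backward: BREAKING [(score, R2), (status, R5)]; forward: BREAKING [(height, R2), (weight, R2)]

arrows below run writer -> reader for Event
backward pass over Event, reader schema v2, writer schema v1:
  status: State -> State, writer required; from status
  tags: list<string> -> list<string>, writer optional; from tags
  zip: int32 -> int32, writer optional; from zip
  height: no writer match
  weight: no writer match
  writer field score has no reader counterpart
  breaking: (score, R2)
  breaking: (status, R5)
  => backward verdict for Event: BREAKING, 2 violation(s)
forward pass over Event, reader schema v1, writer schema v2:
  status: State -> State, writer required; from status
  tags: list<string> -> list<string>, writer optional; from tags
  zip: int32 -> int32, writer optional; from zip
  score: no writer match
  writer field height has no reader counterpart
  writer field weight has no reader counterpart
  breaking: (height, R2)
  breaking: (weight, R2)
  => forward verdict for Event: BREAKING, 2 violation(s)


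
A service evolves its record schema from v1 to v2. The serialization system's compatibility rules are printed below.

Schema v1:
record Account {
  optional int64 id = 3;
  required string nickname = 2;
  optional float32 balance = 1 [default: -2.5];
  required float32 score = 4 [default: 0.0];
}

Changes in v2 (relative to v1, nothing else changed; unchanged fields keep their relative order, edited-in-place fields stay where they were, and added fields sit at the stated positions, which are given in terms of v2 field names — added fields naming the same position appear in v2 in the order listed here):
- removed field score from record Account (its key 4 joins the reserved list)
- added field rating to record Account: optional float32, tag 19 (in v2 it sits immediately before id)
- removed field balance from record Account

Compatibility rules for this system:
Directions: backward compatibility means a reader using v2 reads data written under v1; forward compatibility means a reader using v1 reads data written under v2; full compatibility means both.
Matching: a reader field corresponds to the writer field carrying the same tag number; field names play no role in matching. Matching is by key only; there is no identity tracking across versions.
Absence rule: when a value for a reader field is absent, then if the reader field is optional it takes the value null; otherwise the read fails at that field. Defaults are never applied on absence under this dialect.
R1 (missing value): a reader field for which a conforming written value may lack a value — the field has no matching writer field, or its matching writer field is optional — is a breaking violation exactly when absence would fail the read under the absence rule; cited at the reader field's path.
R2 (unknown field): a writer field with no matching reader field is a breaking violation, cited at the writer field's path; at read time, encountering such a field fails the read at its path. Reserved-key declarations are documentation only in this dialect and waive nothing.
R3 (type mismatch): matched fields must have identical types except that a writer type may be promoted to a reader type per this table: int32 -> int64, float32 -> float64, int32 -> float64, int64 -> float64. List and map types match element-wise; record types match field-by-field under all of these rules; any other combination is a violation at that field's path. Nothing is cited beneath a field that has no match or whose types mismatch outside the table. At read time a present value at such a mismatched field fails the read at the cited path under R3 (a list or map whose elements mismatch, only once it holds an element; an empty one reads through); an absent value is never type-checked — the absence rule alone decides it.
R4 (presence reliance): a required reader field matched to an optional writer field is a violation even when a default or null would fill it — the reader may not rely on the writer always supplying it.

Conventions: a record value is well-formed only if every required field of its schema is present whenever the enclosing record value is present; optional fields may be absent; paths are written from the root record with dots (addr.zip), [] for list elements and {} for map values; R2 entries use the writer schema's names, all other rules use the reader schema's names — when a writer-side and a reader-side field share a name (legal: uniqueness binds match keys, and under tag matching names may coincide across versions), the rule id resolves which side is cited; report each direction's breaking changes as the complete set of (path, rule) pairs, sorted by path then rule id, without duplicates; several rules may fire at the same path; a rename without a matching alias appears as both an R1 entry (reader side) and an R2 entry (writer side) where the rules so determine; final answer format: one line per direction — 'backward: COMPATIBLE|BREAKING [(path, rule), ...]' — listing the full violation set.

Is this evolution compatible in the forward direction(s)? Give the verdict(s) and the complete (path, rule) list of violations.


forward: BREAKING [(rating, R2), (score, R1)]

the writer's type comes first in each Account pair
forward for Account (reader v1, writer v2):
  id <- id (int64 -> int64, writer optional)
  nickname <- nickname (string -> string, writer required)
  no writer field matches reader balance
  no writer field matches reader score
  writer field rating has no reader counterpart
  breaking: (rating, R2)
  breaking: (score, R1)
  => forward verdict for Account: BREAKING, 2 violation(s)
the other Account changes do not affect what is asked:
  removed field balance from record Account -> matters only for Account's backward compatibility — outside the asked direction
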